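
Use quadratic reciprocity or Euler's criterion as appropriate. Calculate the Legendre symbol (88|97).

Euler's criterion: (88/97) ≡ 88^48 (mod 97).
88^2 ≡ 81 (mod 97)
88^4 ≡ 62 (mod 97)
88^8 ≡ 61 (mod 97)
88^16 ≡ 35 (mod 97)
88^32 ≡ 61 (mod 97)
88^48 = 88^(32+16) ≡ 1 (mod 97).
Result is 1, so (88/97) = 1.

1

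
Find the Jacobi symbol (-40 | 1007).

1

First reduce: -40 ≡ 967 (mod 1007).
Reciprocity: 967 ≡ 3 and 1007 ≡ 3 (mod 4), so (967/1007) = −(1007/967).
Reduce top mod 967: now compute (40/967).
Pull out 2^3: since 967 ≡ 7 (mod 8), (2/967) = +1, so (2/967)^3 = +1.
Reciprocity: 5 ≡ 1 and 967 ≡ 3 (mod 4), so (5/967) = +(967/5).
Reduce top mod 5: now compute (2/5).
Pull out 2: since 5 ≡ 5 (mod 8), (2/5) = -1.
Reached (1/5) = 1. Collecting the sign flips along the way, the symbol is +1.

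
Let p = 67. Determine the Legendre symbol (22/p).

1

Pull out 2: since 67 ≡ 3 (mod 8), (2/67) = -1.
Reciprocity: 11 ≡ 3 and 67 ≡ 3 (mod 4), so (11/67) = −(67/11).
Reduce top mod 11: now compute (1/11).
Reached (1/11) = 1. Collecting the sign flips along the way, the symbol is +1.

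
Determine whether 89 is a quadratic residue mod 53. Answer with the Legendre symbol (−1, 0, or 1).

First reduce: 89 ≡ 36 (mod 53).
Pull out 2^2: since 53 ≡ 5 (mod 8), (2/53) = -1, so (2/53)^2 = +1.
Reciprocity: 9 ≡ 1 and 53 ≡ 1 (mod 4), so (9/53) = +(53/9).
Reduce top mod 9: now compute (8/9).
Pull out 2^3: since 9 ≡ 1 (mod 8), (2/9) = +1, so (2/9)^3 = +1.
Reached (1/9) = 1. Collecting the sign flips along the way, the symbol is +1.

1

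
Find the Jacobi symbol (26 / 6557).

Pull out 2: since 6557 ≡ 5 (mod 8), (2/6557) = -1.
Reciprocity: 13 ≡ 1 and 6557 ≡ 1 (mod 4), so (13/6557) = +(6557/13).
Reduce top mod 13: now compute (5/13).
Reciprocity: 5 ≡ 1 and 13 ≡ 1 (mod 4), so (5/13) = +(13/5).
Reduce top mod 5: now compute (3/5).
Reciprocity: 3 ≡ 3 and 5 ≡ 1 (mod 4), so (3/5) = +(5/3).
Reduce top mod 3: now compute (2/3).
Pull out 2: since 3 ≡ 3 (mod 8), (2/3) = -1.
Reached (1/3) = 1. Collecting the sign flips along the way, the symbol is +1.

1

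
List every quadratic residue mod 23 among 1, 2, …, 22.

1 2 3 4 6 8 9 12 13 16 18

Square k = 1,…,11 (k and 23−k give the same square):
1²=1, 2²=4, 3²=9, 4²=16, 5²≡2, 6²≡13, 7²≡3, 8²≡18, 9²≡12, 10²≡8, 11²≡6 (mod 23).
So the quadratic residues mod 23 are {1, 2, 3, 4, 6, 8, 9, 12, 13, 16, 18}.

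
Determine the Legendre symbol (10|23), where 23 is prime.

-1

Pull out 2: since 23 ≡ 7 (mod 8), (2/23) = +1.
Reciprocity: 5 ≡ 1 and 23 ≡ 3 (mod 4), so (5/23) = +(23/5).
Reduce top mod 5: now compute (3/5).
Reciprocity: 3 ≡ 3 and 5 ≡ 1 (mod 4), so (3/5) = +(5/3).
Reduce top mod 3: now compute (2/3).
Pull out 2: since 3 ≡ 3 (mod 8), (2/3) = -1.
Reached (1/3) = 1. Collecting the sign flips along the way, the symbol is -1.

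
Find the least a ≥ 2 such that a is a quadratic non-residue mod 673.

5

(2/673) = +1, so 2 is a residue.
(3/673) = +1, so 3 is a residue.
(4/673) = +1, so 4 is a residue.
(5/673) = −1, so 5 is the smallest positive non-residue mod 673.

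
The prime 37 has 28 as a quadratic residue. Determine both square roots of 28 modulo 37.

37 ≡ 1 (mod 4), so we find a root by search.
Trying successive values, 18² = 324 ≡ 28 (mod 37). The other root is 37 − 18 = 19.

18, 19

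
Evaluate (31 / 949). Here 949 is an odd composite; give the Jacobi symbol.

1

Reciprocity: 31 ≡ 3 and 949 ≡ 1 (mod 4), so (31/949) = +(949/31).
Reduce top mod 31: now compute (19/31).
Reciprocity: 19 ≡ 3 and 31 ≡ 3 (mod 4), so (19/31) = −(31/19).
Reduce top mod 19: now compute (12/19).
Pull out 2^2: since 19 ≡ 3 (mod 8), (2/19) = -1, so (2/19)^2 = +1.
Reciprocity: 3 ≡ 3 and 19 ≡ 3 (mod 4), so (3/19) = −(19/3).
Reduce top mod 3: now compute (1/3).
Reached (1/3) = 1. Collecting the sign flips along the way, the symbol is +1.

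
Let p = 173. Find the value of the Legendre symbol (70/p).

-1

Euler's criterion: (70/173) ≡ 70^86 (mod 173).
70^2 ≡ 56 (mod 173)
70^4 ≡ 22 (mod 173)
70^8 ≡ 138 (mod 173)
70^16 ≡ 14 (mod 173)
70^32 ≡ 23 (mod 173)
70^64 ≡ 10 (mod 173)
70^86 = 70^(64+16+4+2) ≡ 172 (mod 173).
Result is 172 ≡ −1, so (70/173) = −1.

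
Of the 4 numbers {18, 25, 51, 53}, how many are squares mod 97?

(18/97) = +1 → QR.
(25/97) = +1 → QR.
(51/97) = -1 → non-residue.
(53/97) = +1 → QR.
Total quadratic residues among the 4: 3.

3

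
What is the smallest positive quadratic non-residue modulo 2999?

(2/2999) = +1, so 2 is a residue.
(3/2999) = +1, so 3 is a residue.
(4/2999) = +1, so 4 is a residue.
(5/2999) = +1, so 5 is a residue.
(6/2999) = +1, so 6 is a residue.
(7/2999) = +1, so 7 is a residue.
(8/2999) = +1, so 8 is a residue.
(9/2999) = +1, so 9 is a residue.
(10/2999) = +1, so 10 is a residue.
(11/2999) = +1, so 11 is a residue.
(12/2999) = +1, so 12 is a residue.
(13/2999) = +1, so 13 is a residue.
(14/2999) = +1, so 14 is a residue.
(15/2999) = +1, so 15 is a residue.
(16/2999) = +1, so 16 is a residue.
(17/2999) = −1, so 17 is the smallest positive non-residue mod 2999.

17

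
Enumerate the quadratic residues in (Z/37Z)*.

1,3,4,7,9,10,11,12,16,21,25,26,27,28,30,33,34,36

Square k = 1,…,18 (k and 37−k give the same square):
1²=1, 2²=4, 3²=9, 4²=16, 5²=25, 6²=36, 7²≡12, 8²≡27, 9²≡7, 10²≡26, 11²≡10, 12²≡33, 13²≡21, 14²≡11, 15²≡3, 16²≡34, 17²≡30, 18²≡28 (mod 37).
So the quadratic residues mod 37 are {1, 3, 4, 7, 9, 10, 11, 12, 16, 21, 25, 26, 27, 28, 30, 33, 34, 36}.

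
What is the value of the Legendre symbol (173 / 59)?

First reduce: 173 ≡ 55 (mod 59).
Reciprocity: 55 ≡ 3 and 59 ≡ 3 (mod 4), so (55/59) = −(59/55).
Reduce top mod 55: now compute (4/55).
Pull out 2^2: since 55 ≡ 7 (mod 8), (2/55) = +1, so (2/55)^2 = +1.
Reached (1/55) = 1. Collecting the sign flips along the way, the symbol is -1.

-1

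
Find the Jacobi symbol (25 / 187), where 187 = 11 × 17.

Reciprocity: 25 ≡ 1 and 187 ≡ 3 (mod 4), so (25/187) = +(187/25).
Reduce top mod 25: now compute (12/25).
Pull out 2^2: since 25 ≡ 1 (mod 8), (2/25) = +1, so (2/25)^2 = +1.
Reciprocity: 3 ≡ 3 and 25 ≡ 1 (mod 4), so (3/25) = +(25/3).
Reduce top mod 3: now compute (1/3).
Reached (1/3) = 1. Collecting the sign flips along the way, the symbol is +1.

1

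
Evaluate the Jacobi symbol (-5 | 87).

1

First reduce: -5 ≡ 82 (mod 87).
Pull out 2: since 87 ≡ 7 (mod 8), (2/87) = +1.
Reciprocity: 41 ≡ 1 and 87 ≡ 3 (mod 4), so (41/87) = +(87/41).
Reduce top mod 41: now compute (5/41).
Reciprocity: 5 ≡ 1 and 41 ≡ 1 (mod 4), so (5/41) = +(41/5).
Reduce top mod 5: now compute (1/5).
Reached (1/5) = 1. Collecting the sign flips along the way, the symbol is +1.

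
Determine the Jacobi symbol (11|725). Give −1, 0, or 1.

Reciprocity: 11 ≡ 3 and 725 ≡ 1 (mod 4), so (11/725) = +(725/11).
Reduce top mod 11: now compute (10/11).
Pull out 2: since 11 ≡ 3 (mod 8), (2/11) = -1.
Reciprocity: 5 ≡ 1 and 11 ≡ 3 (mod 4), so (5/11) = +(11/5).
Reduce top mod 5: now compute (1/5).
Reached (1/5) = 1. Collecting the sign flips along the way, the symbol is -1.

-1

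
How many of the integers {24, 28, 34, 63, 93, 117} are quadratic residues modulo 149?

(24/149) = +1 → QR.
(28/149) = +1 → QR.
(34/149) = -1 → non-residue.
(63/149) = +1 → QR.
(93/149) = -1 → non-residue.
(117/149) = -1 → non-residue.
Total quadratic residues among the 6: 3.

3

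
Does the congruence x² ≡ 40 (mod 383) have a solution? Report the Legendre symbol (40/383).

-1

Pull out 2^3: since 383 ≡ 7 (mod 8), (2/383) = +1, so (2/383)^3 = +1.
Reciprocity: 5 ≡ 1 and 383 ≡ 3 (mod 4), so (5/383) = +(383/5).
Reduce top mod 5: now compute (3/5).
Reciprocity: 3 ≡ 3 and 5 ≡ 1 (mod 4), so (3/5) = +(5/3).
Reduce top mod 3: now compute (2/3).
Pull out 2: since 3 ≡ 3 (mod 8), (2/3) = -1.
Reached (1/3) = 1. Collecting the sign flips along the way, the symbol is -1.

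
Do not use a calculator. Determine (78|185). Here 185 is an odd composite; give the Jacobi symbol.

-1

Pull out 2: since 185 ≡ 1 (mod 8), (2/185) = +1.
Reciprocity: 39 ≡ 3 and 185 ≡ 1 (mod 4), so (39/185) = +(185/39).
Reduce top mod 39: now compute (29/39).
Reciprocity: 29 ≡ 1 and 39 ≡ 3 (mod 4), so (29/39) = +(39/29).
Reduce top mod 29: now compute (10/29).
Pull out 2: since 29 ≡ 5 (mod 8), (2/29) = -1.
Reciprocity: 5 ≡ 1 and 29 ≡ 1 (mod 4), so (5/29) = +(29/5).
Reduce top mod 5: now compute (4/5).
Pull out 2^2: since 5 ≡ 5 (mod 8), (2/5) = -1, so (2/5)^2 = +1.
Reached (1/5) = 1. Collecting the sign flips along the way, the symbol is -1.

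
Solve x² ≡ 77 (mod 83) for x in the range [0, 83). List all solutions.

34, 49

Since 83 ≡ 3 (mod 4), a square root of 77 is 77^((83+1)/4) = 77^21 mod 83.
Repeated squaring: 77^2≡36, 77^4≡51, 77^8≡28, 77^16≡37 (mod 83).
77^21 = 77^(16+4+1) ≡ 49 (mod 83).
Check: 49² = 2401 ≡ 77 (mod 83). The two roots are 34 and 49.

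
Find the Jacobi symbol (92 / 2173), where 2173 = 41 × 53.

-1

Pull out 2^2: since 2173 ≡ 5 (mod 8), (2/2173) = -1, so (2/2173)^2 = +1.
Reciprocity: 23 ≡ 3 and 2173 ≡ 1 (mod 4), so (23/2173) = +(2173/23).
Reduce top mod 23: now compute (11/23).
Reciprocity: 11 ≡ 3 and 23 ≡ 3 (mod 4), so (11/23) = −(23/11).
Reduce top mod 11: now compute (1/11).
Reached (1/11) = 1. Collecting the sign flips along the way, the symbol is -1.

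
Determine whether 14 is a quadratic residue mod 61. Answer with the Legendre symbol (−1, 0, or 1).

1

Pull out 2: since 61 ≡ 5 (mod 8), (2/61) = -1.
Reciprocity: 7 ≡ 3 and 61 ≡ 1 (mod 4), so (7/61) = +(61/7).
Reduce top mod 7: now compute (5/7).
Reciprocity: 5 ≡ 1 and 7 ≡ 3 (mod 4), so (5/7) = +(7/5).
Reduce top mod 5: now compute (2/5).
Pull out 2: since 5 ≡ 5 (mod 8), (2/5) = -1.
Reached (1/5) = 1. Collecting the sign flips along the way, the symbol is +1.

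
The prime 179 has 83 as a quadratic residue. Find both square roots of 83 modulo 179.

Since 179 ≡ 3 (mod 4), a square root of 83 is 83^((179+1)/4) = 83^45 mod 179.
Repeated squaring: 83^2≡87, 83^4≡51, 83^8≡95, 83^16≡75, 83^32≡76 (mod 179).
83^45 = 83^(32+8+4+1) ≡ 158 (mod 179).
Check: 158² = 24964 ≡ 83 (mod 179). The two roots are 21 and 158.

21, 158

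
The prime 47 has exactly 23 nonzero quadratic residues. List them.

Square k = 1,…,23 (k and 47−k give the same square):
1²=1, 2²=4, 3²=9, 4²=16, 5²=25, 6²=36, 7²≡2, 8²≡17, 9²≡34, 10²≡6, 11²≡27, 12²≡3, 13²≡28, 14²≡8, 15²≡37, 16²≡21, 17²≡7, 18²≡42, 19²≡32, 20²≡24, 21²≡18, 22²≡14, 23²≡12 (mod 47).
So the quadratic residues mod 47 are {1, 2, 3, 4, 6, 7, 8, 9, 12, 14, 16, 17, 18, 21, 24, 25, 27, 28, 32, 34, 36, 37, 42}.

1,2,3,4,6,7,8,9,12,14,16,17,18,21,24,25,27,28,32,34,36,37,42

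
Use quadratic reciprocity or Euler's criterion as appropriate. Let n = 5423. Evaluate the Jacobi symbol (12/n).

1

Pull out 2^2: since 5423 ≡ 7 (mod 8), (2/5423) = +1, so (2/5423)^2 = +1.
Reciprocity: 3 ≡ 3 and 5423 ≡ 3 (mod 4), so (3/5423) = −(5423/3).
Reduce top mod 3: now compute (2/3).
Pull out 2: since 3 ≡ 3 (mod 8), (2/3) = -1.
Reached (1/3) = 1. Collecting the sign flips along the way, the symbol is +1.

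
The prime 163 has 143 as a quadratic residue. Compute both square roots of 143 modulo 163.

44, 119

Since 163 ≡ 3 (mod 4), a square root of 143 is 143^((163+1)/4) = 143^41 mod 163.
Repeated squaring: 143^2≡74, 143^4≡97, 143^8≡118, 143^16≡69, 143^32≡34 (mod 163).
143^41 = 143^(32+8+1) ≡ 119 (mod 163).
Check: 119² = 14161 ≡ 143 (mod 163). The two roots are 44 and 119.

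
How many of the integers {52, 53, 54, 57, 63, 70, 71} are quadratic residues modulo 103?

(52/103) = +1 → QR.
(53/103) = -1 → non-residue.
(54/103) = -1 → non-residue.
(57/103) = -1 → non-residue.
(63/103) = +1 → QR.
(70/103) = -1 → non-residue.
(71/103) = -1 → non-residue.
Total quadratic residues among the 7: 2.

2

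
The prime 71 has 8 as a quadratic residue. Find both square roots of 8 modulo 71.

24, 47

Since 71 ≡ 3 (mod 4), a square root of 8 is 8^((71+1)/4) = 8^18 mod 71.
Repeated squaring: 8^2≡64, 8^4≡49, 8^8≡58, 8^16≡27 (mod 71).
8^18 = 8^(16+2) ≡ 24 (mod 71).
Check: 24² = 576 ≡ 8 (mod 71). The two roots are 24 and 47.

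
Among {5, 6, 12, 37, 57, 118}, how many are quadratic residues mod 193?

(5/193) = -1 → non-residue.
(6/193) = +1 → QR.
(12/193) = +1 → QR.
(37/193) = -1 → non-residue.
(57/193) = -1 → non-residue.
(118/193) = +1 → QR.
Total quadratic residues among the 6: 3.

3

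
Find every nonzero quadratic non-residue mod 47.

5,10,11,13,15,19,20,22,23,26,29,30,31,33,35,38,39,40,41,43,44,45,46

Square k = 1,…,23 (k and 47−k give the same square):
1²=1, 2²=4, 3²=9, 4²=16, 5²=25, 6²=36, 7²≡2, 8²≡17, 9²≡34, 10²≡6, 11²≡27, 12²≡3, 13²≡28, 14²≡8, 15²≡37, 16²≡21, 17²≡7, 18²≡42, 19²≡32, 20²≡24, 21²≡18, 22²≡14, 23²≡12 (mod 47).
The residues are {1, 2, 3, 4, 6, 7, 8, 9, 12, 14, 16, 17, 18, 21, 24, 25, 27, 28, 32, 34, 36, 37, 42}; the non-residues are the remaining 23 nonzero classes.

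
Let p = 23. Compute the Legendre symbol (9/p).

Euler's criterion: (9/23) ≡ 9^11 (mod 23).
9^2 ≡ 12 (mod 23)
9^4 ≡ 6 (mod 23)
9^8 ≡ 13 (mod 23)
9^11 = 9^(8+2+1) ≡ 1 (mod 23).
Result is 1, so (9/23) = 1.

1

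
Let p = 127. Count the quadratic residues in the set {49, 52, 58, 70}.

3

(49/127) = +1 → QR.
(52/127) = +1 → QR.
(58/127) = -1 → non-residue.
(70/127) = +1 → QR.
Total quadratic residues among the 4: 3.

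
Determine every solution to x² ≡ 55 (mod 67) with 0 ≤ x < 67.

16, 51

Since 67 ≡ 3 (mod 4), a square root of 55 is 55^((67+1)/4) = 55^17 mod 67.
Repeated squaring: 55^2≡10, 55^4≡33, 55^8≡17, 55^16≡21 (mod 67).
55^17 = 55^(16+1) ≡ 16 (mod 67).
Check: 16² = 256 ≡ 55 (mod 67). The two roots are 16 and 51.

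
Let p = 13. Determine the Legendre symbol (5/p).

Euler's criterion: (5/13) ≡ 5^6 (mod 13).
5^2 ≡ 12 (mod 13)
5^4 ≡ 1 (mod 13)
5^6 = 5^(4+2) ≡ 12 (mod 13).
Result is 12 ≡ −1, so (5/13) = −1.

-1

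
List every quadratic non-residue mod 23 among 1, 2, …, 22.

Square k = 1,…,11 (k and 23−k give the same square):
1²=1, 2²=4, 3²=9, 4²=16, 5²≡2, 6²≡13, 7²≡3, 8²≡18, 9²≡12, 10²≡8, 11²≡6 (mod 23).
The residues are {1, 2, 3, 4, 6, 8, 9, 12, 13, 16, 18}; the non-residues are the remaining 11 nonzero classes.

5 7 10 11 14 15 17 19 20 21 22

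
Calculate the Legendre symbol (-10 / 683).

First reduce: -10 ≡ 673 (mod 683).
Reciprocity: 673 ≡ 1 and 683 ≡ 3 (mod 4), so (673/683) = +(683/673).
Reduce top mod 673: now compute (10/673).
Pull out 2: since 673 ≡ 1 (mod 8), (2/673) = +1.
Reciprocity: 5 ≡ 1 and 673 ≡ 1 (mod 4), so (5/673) = +(673/5).
Reduce top mod 5: now compute (3/5).
Reciprocity: 3 ≡ 3 and 5 ≡ 1 (mod 4), so (3/5) = +(5/3).
Reduce top mod 3: now compute (2/3).
Pull out 2: since 3 ≡ 3 (mod 8), (2/3) = -1.
Reached (1/3) = 1. Collecting the sign flips along the way, the symbol is -1.

-1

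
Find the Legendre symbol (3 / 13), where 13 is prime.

1

Euler's criterion: (3/13) ≡ 3^6 (mod 13).
3^2 ≡ 9 (mod 13)
3^4 ≡ 3 (mod 13)
3^6 = 3^(4+2) ≡ 1 (mod 13).
Result is 1, so (3/13) = 1.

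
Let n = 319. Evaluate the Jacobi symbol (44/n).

Pull out 2^2: since 319 ≡ 7 (mod 8), (2/319) = +1, so (2/319)^2 = +1.
Reciprocity: 11 ≡ 3 and 319 ≡ 3 (mod 4), so (11/319) = −(319/11).
Reduce top mod 11: now compute (0/11).
Top reduces to 0: gcd > 1, so the symbol is 0.

0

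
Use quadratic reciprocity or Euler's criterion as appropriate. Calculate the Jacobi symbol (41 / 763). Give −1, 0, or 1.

1

Reciprocity: 41 ≡ 1 and 763 ≡ 3 (mod 4), so (41/763) = +(763/41).
Reduce top mod 41: now compute (25/41).
Reciprocity: 25 ≡ 1 and 41 ≡ 1 (mod 4), so (25/41) = +(41/25).
Reduce top mod 25: now compute (16/25).
Pull out 2^4: since 25 ≡ 1 (mod 8), (2/25) = +1, so (2/25)^4 = +1.
Reached (1/25) = 1. Collecting the sign flips along the way, the symbol is +1.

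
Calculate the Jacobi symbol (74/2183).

0

Pull out 2: since 2183 ≡ 7 (mod 8), (2/2183) = +1.
Reciprocity: 37 ≡ 1 and 2183 ≡ 3 (mod 4), so (37/2183) = +(2183/37).
Reduce top mod 37: now compute (0/37).
Top reduces to 0: gcd > 1, so the symbol is 0.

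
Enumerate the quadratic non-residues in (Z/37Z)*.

Square k = 1,…,18 (k and 37−k give the same square):
1²=1, 2²=4, 3²=9, 4²=16, 5²=25, 6²=36, 7²≡12, 8²≡27, 9²≡7, 10²≡26, 11²≡10, 12²≡33, 13²≡21, 14²≡11, 15²≡3, 16²≡34, 17²≡30, 18²≡28 (mod 37).
The residues are {1, 3, 4, 7, 9, 10, 11, 12, 16, 21, 25, 26, 27, 28, 30, 33, 34, 36}; the non-residues are the remaining 18 nonzero classes.

2, 5, 6, 8, 13, 14, 15, 17, 18, 19, 20, 22, 23, 24, 29, 31, 32, 35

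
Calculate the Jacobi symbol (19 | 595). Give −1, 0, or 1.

-1

Reciprocity: 19 ≡ 3 and 595 ≡ 3 (mod 4), so (19/595) = −(595/19).
Reduce top mod 19: now compute (6/19).
Pull out 2: since 19 ≡ 3 (mod 8), (2/19) = -1.
Reciprocity: 3 ≡ 3 and 19 ≡ 3 (mod 4), so (3/19) = −(19/3).
Reduce top mod 3: now compute (1/3).
Reached (1/3) = 1. Collecting the sign flips along the way, the symbol is -1.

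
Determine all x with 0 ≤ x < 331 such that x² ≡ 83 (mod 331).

Since 331 ≡ 3 (mod 4), a square root of 83 is 83^((331+1)/4) = 83^83 mod 331.
Repeated squaring: 83^2≡269, 83^4≡203, 83^8≡165, 83^16≡83, 83^32≡269, 83^64≡203 (mod 331).
83^83 = 83^(64+16+2+1) ≡ 165 (mod 331).
Check: 165² = 27225 ≡ 83 (mod 331). The two roots are 165 and 166.

165, 166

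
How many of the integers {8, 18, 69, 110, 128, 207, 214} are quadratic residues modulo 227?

4

(8/227) = -1 → non-residue.
(18/227) = -1 → non-residue.
(69/227) = +1 → QR.
(110/227) = +1 → QR.
(128/227) = -1 → non-residue.
(207/227) = +1 → QR.
(214/227) = +1 → QR.
Total quadratic residues among the 7: 4.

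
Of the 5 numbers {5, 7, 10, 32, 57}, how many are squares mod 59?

3

(5/59) = +1 → QR.
(7/59) = +1 → QR.
(10/59) = -1 → non-residue.
(32/59) = -1 → non-residue.
(57/59) = +1 → QR.
Total quadratic residues among the 5: 3.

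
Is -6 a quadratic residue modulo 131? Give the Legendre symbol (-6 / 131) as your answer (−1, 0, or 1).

1

First reduce: -6 ≡ 125 (mod 131).
Reciprocity: 125 ≡ 1 and 131 ≡ 3 (mod 4), so (125/131) = +(131/125).
Reduce top mod 125: now compute (6/125).
Pull out 2: since 125 ≡ 5 (mod 8), (2/125) = -1.
Reciprocity: 3 ≡ 3 and 125 ≡ 1 (mod 4), so (3/125) = +(125/3).
Reduce top mod 3: now compute (2/3).
Pull out 2: since 3 ≡ 3 (mod 8), (2/3) = -1.
Reached (1/3) = 1. Collecting the sign flips along the way, the symbol is +1.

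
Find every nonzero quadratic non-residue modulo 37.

2 5 6 8 13 14 15 17 18 19 20 22 23 24 29 31 32 35

Square k = 1,…,18 (k and 37−k give the same square):
1²=1, 2²=4, 3²=9, 4²=16, 5²=25, 6²=36, 7²≡12, 8²≡27, 9²≡7, 10²≡26, 11²≡10, 12²≡33, 13²≡21, 14²≡11, 15²≡3, 16²≡34, 17²≡30, 18²≡28 (mod 37).
The residues are {1, 3, 4, 7, 9, 10, 11, 12, 16, 21, 25, 26, 27, 28, 30, 33, 34, 36}; the non-residues are the remaining 18 nonzero classes.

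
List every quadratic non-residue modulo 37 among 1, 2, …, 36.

2 5 6 8 13 14 15 17 18 19 20 22 23 24 29 31 32 35

Square k = 1,…,18 (k and 37−k give the same square):
1²=1, 2²=4, 3²=9, 4²=16, 5²=25, 6²=36, 7²≡12, 8²≡27, 9²≡7, 10²≡26, 11²≡10, 12²≡33, 13²≡21, 14²≡11, 15²≡3, 16²≡34, 17²≡30, 18²≡28 (mod 37).
The residues are {1, 3, 4, 7, 9, 10, 11, 12, 16, 21, 25, 26, 27, 28, 30, 33, 34, 36}; the non-residues are the remaining 18 nonzero classes.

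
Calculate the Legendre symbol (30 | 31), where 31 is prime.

Pull out 2: since 31 ≡ 7 (mod 8), (2/31) = +1.
Reciprocity: 15 ≡ 3 and 31 ≡ 3 (mod 4), so (15/31) = −(31/15).
Reduce top mod 15: now compute (1/15).
Reached (1/15) = 1. Collecting the sign flips along the way, the symbol is -1.

-1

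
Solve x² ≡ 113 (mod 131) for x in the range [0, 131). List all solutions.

47, 84

Since 131 ≡ 3 (mod 4), a square root of 113 is 113^((131+1)/4) = 113^33 mod 131.
Repeated squaring: 113^2≡62, 113^4≡45, 113^8≡60, 113^16≡63, 113^32≡39 (mod 131).
113^33 = 113^(32+1) ≡ 84 (mod 131).
Check: 84² = 7056 ≡ 113 (mod 131). The two roots are 47 and 84.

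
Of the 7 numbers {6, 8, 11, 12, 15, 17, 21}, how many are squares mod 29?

(6/29) = +1 → QR.
(8/29) = -1 → non-residue.
(11/29) = -1 → non-residue.
(12/29) = -1 → non-residue.
(15/29) = -1 → non-residue.
(17/29) = -1 → non-residue.
(21/29) = -1 → non-residue.
Total quadratic residues among the 7: 1.

1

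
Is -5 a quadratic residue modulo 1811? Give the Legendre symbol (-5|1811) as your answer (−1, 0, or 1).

First reduce: -5 ≡ 1806 (mod 1811).
Pull out 2: since 1811 ≡ 3 (mod 8), (2/1811) = -1.
Reciprocity: 903 ≡ 3 and 1811 ≡ 3 (mod 4), so (903/1811) = −(1811/903).
Reduce top mod 903: now compute (5/903).
Reciprocity: 5 ≡ 1 and 903 ≡ 3 (mod 4), so (5/903) = +(903/5).
Reduce top mod 5: now compute (3/5).
Reciprocity: 3 ≡ 3 and 5 ≡ 1 (mod 4), so (3/5) = +(5/3).
Reduce top mod 3: now compute (2/3).
Pull out 2: since 3 ≡ 3 (mod 8), (2/3) = -1.
Reached (1/3) = 1. Collecting the sign flips along the way, the symbol is -1.

-1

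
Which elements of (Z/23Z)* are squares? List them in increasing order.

Square k = 1,…,11 (k and 23−k give the same square):
1²=1, 2²=4, 3²=9, 4²=16, 5²≡2, 6²≡13, 7²≡3, 8²≡18, 9²≡12, 10²≡8, 11²≡6 (mod 23).
So the quadratic residues mod 23 are {1, 2, 3, 4, 6, 8, 9, 12, 13, 16, 18}.

1,2,3,4,6,8,9,12,13,16,18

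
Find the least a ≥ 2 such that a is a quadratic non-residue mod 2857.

(2/2857) = +1, so 2 is a residue.
(3/2857) = +1, so 3 is a residue.
(4/2857) = +1, so 4 is a residue.
(5/2857) = −1, so 5 is the smallest positive non-residue mod 2857.

5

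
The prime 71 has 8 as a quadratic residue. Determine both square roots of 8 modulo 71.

Since 71 ≡ 3 (mod 4), a square root of 8 is 8^((71+1)/4) = 8^18 mod 71.
Repeated squaring: 8^2≡64, 8^4≡49, 8^8≡58, 8^16≡27 (mod 71).
8^18 = 8^(16+2) ≡ 24 (mod 71).
Check: 24² = 576 ≡ 8 (mod 71). The two roots are 24 and 47.

24, 47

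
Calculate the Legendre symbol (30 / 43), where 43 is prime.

-1

Pull out 2: since 43 ≡ 3 (mod 8), (2/43) = -1.
Reciprocity: 15 ≡ 3 and 43 ≡ 3 (mod 4), so (15/43) = −(43/15).
Reduce top mod 15: now compute (13/15).
Reciprocity: 13 ≡ 1 and 15 ≡ 3 (mod 4), so (13/15) = +(15/13).
Reduce top mod 13: now compute (2/13).
Pull out 2: since 13 ≡ 5 (mod 8), (2/13) = -1.
Reached (1/13) = 1. Collecting the sign flips along the way, the symbol is -1.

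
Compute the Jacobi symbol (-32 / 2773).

-1

First reduce: -32 ≡ 2741 (mod 2773).
Reciprocity: 2741 ≡ 1 and 2773 ≡ 1 (mod 4), so (2741/2773) = +(2773/2741).
Reduce top mod 2741: now compute (32/2741).
Pull out 2^5: since 2741 ≡ 5 (mod 8), (2/2741) = -1, so (2/2741)^5 = -1.
Reached (1/2741) = 1. Collecting the sign flips along the way, the symbol is -1.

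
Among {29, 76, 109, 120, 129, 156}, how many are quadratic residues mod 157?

4

(29/157) = -1 → non-residue.
(76/157) = +1 → QR.
(109/157) = +1 → QR.
(120/157) = +1 → QR.
(129/157) = -1 → non-residue.
(156/157) = +1 → QR.
Total quadratic residues among the 6: 4.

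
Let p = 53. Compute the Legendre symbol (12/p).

-1

Pull out 2^2: since 53 ≡ 5 (mod 8), (2/53) = -1, so (2/53)^2 = +1.
Reciprocity: 3 ≡ 3 and 53 ≡ 1 (mod 4), so (3/53) = +(53/3).
Reduce top mod 3: now compute (2/3).
Pull out 2: since 3 ≡ 3 (mod 8), (2/3) = -1.
Reached (1/3) = 1. Collecting the sign flips along the way, the symbol is -1.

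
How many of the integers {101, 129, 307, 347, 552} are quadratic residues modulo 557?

2

(101/557) = +1 → QR.
(129/557) = -1 → non-residue.
(307/557) = +1 → QR.
(347/557) = -1 → non-residue.
(552/557) = -1 → non-residue.
Total quadratic residues among the 5: 2.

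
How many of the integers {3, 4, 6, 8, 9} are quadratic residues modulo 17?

(3/17) = -1 → non-residue.
(4/17) = +1 → QR.
(6/17) = -1 → non-residue.
(8/17) = +1 → QR.
(9/17) = +1 → QR.
Total quadratic residues among the 5: 3.

3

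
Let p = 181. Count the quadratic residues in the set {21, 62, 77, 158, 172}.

(21/181) = -1 → non-residue.
(62/181) = +1 → QR.
(77/181) = -1 → non-residue.
(158/181) = -1 → non-residue.
(172/181) = +1 → QR.
Total quadratic residues among the 5: 2.

2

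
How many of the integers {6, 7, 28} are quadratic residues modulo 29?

3

(6/29) = +1 → QR.
(7/29) = +1 → QR.
(28/29) = +1 → QR.
Total quadratic residues among the 3: 3.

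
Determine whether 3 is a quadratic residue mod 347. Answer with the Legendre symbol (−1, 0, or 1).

Reciprocity: 3 ≡ 3 and 347 ≡ 3 (mod 4), so (3/347) = −(347/3).
Reduce top mod 3: now compute (2/3).
Pull out 2: since 3 ≡ 3 (mod 8), (2/3) = -1.
Reached (1/3) = 1. Collecting the sign flips along the way, the symbol is +1.

1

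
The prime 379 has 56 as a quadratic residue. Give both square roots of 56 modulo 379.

65, 314

Since 379 ≡ 3 (mod 4), a square root of 56 is 56^((379+1)/4) = 56^95 mod 379.
Repeated squaring: 56^2≡104, 56^4≡204, 56^8≡305, 56^16≡170, 56^32≡96, 56^64≡120 (mod 379).
56^95 = 56^(64+16+8+4+2+1) ≡ 314 (mod 379).
Check: 314² = 98596 ≡ 56 (mod 379). The two roots are 65 and 314.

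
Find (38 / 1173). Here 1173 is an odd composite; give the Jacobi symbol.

1

Pull out 2: since 1173 ≡ 5 (mod 8), (2/1173) = -1.
Reciprocity: 19 ≡ 3 and 1173 ≡ 1 (mod 4), so (19/1173) = +(1173/19).
Reduce top mod 19: now compute (14/19).
Pull out 2: since 19 ≡ 3 (mod 8), (2/19) = -1.
Reciprocity: 7 ≡ 3 and 19 ≡ 3 (mod 4), so (7/19) = −(19/7).
Reduce top mod 7: now compute (5/7).
Reciprocity: 5 ≡ 1 and 7 ≡ 3 (mod 4), so (5/7) = +(7/5).
Reduce top mod 5: now compute (2/5).
Pull out 2: since 5 ≡ 5 (mod 8), (2/5) = -1.
Reached (1/5) = 1. Collecting the sign flips along the way, the symbol is +1.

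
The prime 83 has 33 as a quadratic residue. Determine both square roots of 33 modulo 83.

38, 45

Since 83 ≡ 3 (mod 4), a square root of 33 is 33^((83+1)/4) = 33^21 mod 83.
Repeated squaring: 33^2≡10, 33^4≡17, 33^8≡40, 33^16≡23 (mod 83).
33^21 = 33^(16+4+1) ≡ 38 (mod 83).
Check: 38² = 1444 ≡ 33 (mod 83). The two roots are 38 and 45.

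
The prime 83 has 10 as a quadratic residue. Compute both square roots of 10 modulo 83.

Since 83 ≡ 3 (mod 4), a square root of 10 is 10^((83+1)/4) = 10^21 mod 83.
Repeated squaring: 10^2≡17, 10^4≡40, 10^8≡23, 10^16≡31 (mod 83).
10^21 = 10^(16+4+1) ≡ 33 (mod 83).
Check: 33² = 1089 ≡ 10 (mod 83). The two roots are 33 and 50.

33, 50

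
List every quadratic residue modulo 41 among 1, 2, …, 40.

Square k = 1,…,20 (k and 41−k give the same square):
1²=1, 2²=4, 3²=9, 4²=16, 5²=25, 6²=36, 7²≡8, 8²≡23, 9²≡40, 10²≡18, 11²≡39, 12²≡21, 13²≡5, 14²≡32, 15²≡20, 16²≡10, 17²≡2, 18²≡37, 19²≡33, 20²≡31 (mod 41).
So the quadratic residues mod 41 are {1, 2, 4, 5, 8, 9, 10, 16, 18, 20, 21, 23, 25, 31, 32, 33, 36, 37, 39, 40}.

1, 2, 4, 5, 8, 9, 10, 16, 18, 20, 21, 23, 25, 31, 32, 33, 36, 37, 39, 40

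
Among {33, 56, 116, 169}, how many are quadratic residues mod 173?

4

(33/173) = +1 → QR.
(56/173) = +1 → QR.
(116/173) = +1 → QR.
(169/173) = +1 → QR.
Total quadratic residues among the 4: 4.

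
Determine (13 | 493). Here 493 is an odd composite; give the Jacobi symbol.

1

Reciprocity: 13 ≡ 1 and 493 ≡ 1 (mod 4), so (13/493) = +(493/13).
Reduce top mod 13: now compute (12/13).
Pull out 2^2: since 13 ≡ 5 (mod 8), (2/13) = -1, so (2/13)^2 = +1.
Reciprocity: 3 ≡ 3 and 13 ≡ 1 (mod 4), so (3/13) = +(13/3).
Reduce top mod 3: now compute (1/3).
Reached (1/3) = 1. Collecting the sign flips along the way, the symbol is +1.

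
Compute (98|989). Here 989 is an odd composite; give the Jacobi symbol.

Pull out 2: since 989 ≡ 5 (mod 8), (2/989) = -1.
Reciprocity: 49 ≡ 1 and 989 ≡ 1 (mod 4), so (49/989) = +(989/49).
Reduce top mod 49: now compute (9/49).
Reciprocity: 9 ≡ 1 and 49 ≡ 1 (mod 4), so (9/49) = +(49/9).
Reduce top mod 9: now compute (4/9).
Pull out 2^2: since 9 ≡ 1 (mod 8), (2/9) = +1, so (2/9)^2 = +1.
Reached (1/9) = 1. Collecting the sign flips along the way, the symbol is -1.

-1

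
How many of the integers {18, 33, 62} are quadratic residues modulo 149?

1

(18/149) = -1 → non-residue.
(33/149) = +1 → QR.
(62/149) = -1 → non-residue.
Total quadratic residues among the 3: 1.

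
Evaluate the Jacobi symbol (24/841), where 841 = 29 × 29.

1

Pull out 2^3: since 841 ≡ 1 (mod 8), (2/841) = +1, so (2/841)^3 = +1.
Reciprocity: 3 ≡ 3 and 841 ≡ 1 (mod 4), so (3/841) = +(841/3).
Reduce top mod 3: now compute (1/3).
Reached (1/3) = 1. Collecting the sign flips along the way, the symbol is +1.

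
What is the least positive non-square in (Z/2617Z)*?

5

(2/2617) = +1, so 2 is a residue.
(3/2617) = +1, so 3 is a residue.
(4/2617) = +1, so 4 is a residue.
(5/2617) = −1, so 5 is the smallest positive non-residue mod 2617.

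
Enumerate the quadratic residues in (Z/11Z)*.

Square k = 1,…,5 (k and 11−k give the same square):
1²=1, 2²=4, 3²=9, 4²≡5, 5²≡3 (mod 11).
So the quadratic residues mod 11 are {1, 3, 4, 5, 9}.

1 3 4 5 9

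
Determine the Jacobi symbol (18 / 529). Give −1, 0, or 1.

Pull out 2: since 529 ≡ 1 (mod 8), (2/529) = +1.
Reciprocity: 9 ≡ 1 and 529 ≡ 1 (mod 4), so (9/529) = +(529/9).
Reduce top mod 9: now compute (7/9).
Reciprocity: 7 ≡ 3 and 9 ≡ 1 (mod 4), so (7/9) = +(9/7).
Reduce top mod 7: now compute (2/7).
Pull out 2: since 7 ≡ 7 (mod 8), (2/7) = +1.
Reached (1/7) = 1. Collecting the sign flips along the way, the symbol is +1.

1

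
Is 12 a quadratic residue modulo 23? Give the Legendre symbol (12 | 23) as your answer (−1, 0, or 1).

1

Pull out 2^2: since 23 ≡ 7 (mod 8), (2/23) = +1, so (2/23)^2 = +1.
Reciprocity: 3 ≡ 3 and 23 ≡ 3 (mod 4), so (3/23) = −(23/3).
Reduce top mod 3: now compute (2/3).
Pull out 2: since 3 ≡ 3 (mod 8), (2/3) = -1.
Reached (1/3) = 1. Collecting the sign flips along the way, the symbol is +1.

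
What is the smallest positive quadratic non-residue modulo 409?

(2/409) = +1, so 2 is a residue.
(3/409) = +1, so 3 is a residue.
(4/409) = +1, so 4 is a residue.
(5/409) = +1, so 5 is a residue.
(6/409) = +1, so 6 is a residue.
(7/409) = −1, so 7 is the smallest positive non-residue mod 409.

7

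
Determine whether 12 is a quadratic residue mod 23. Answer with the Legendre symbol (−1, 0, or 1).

Euler's criterion: (12/23) ≡ 12^11 (mod 23).
12^2 ≡ 6 (mod 23)
12^4 ≡ 13 (mod 23)
12^8 ≡ 8 (mod 23)
12^11 = 12^(8+2+1) ≡ 1 (mod 23).
Result is 1, so (12/23) = 1.

1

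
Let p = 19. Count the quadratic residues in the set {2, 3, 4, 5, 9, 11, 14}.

(2/19) = -1 → non-residue.
(3/19) = -1 → non-residue.
(4/19) = +1 → QR.
(5/19) = +1 → QR.
(9/19) = +1 → QR.
(11/19) = +1 → QR.
(14/19) = -1 → non-residue.
Total quadratic residues among the 7: 4.

4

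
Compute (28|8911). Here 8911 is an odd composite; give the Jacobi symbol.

0

Pull out 2^2: since 8911 ≡ 7 (mod 8), (2/8911) = +1, so (2/8911)^2 = +1.
Reciprocity: 7 ≡ 3 and 8911 ≡ 3 (mod 4), so (7/8911) = −(8911/7).
Reduce top mod 7: now compute (0/7).
Top reduces to 0: gcd > 1, so the symbol is 0.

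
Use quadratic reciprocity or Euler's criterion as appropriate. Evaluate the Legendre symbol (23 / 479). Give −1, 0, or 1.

1

Euler's criterion: (23/479) ≡ 23^239 (mod 479).
23^2 ≡ 50 (mod 479)
23^4 ≡ 105 (mod 479)
23^8 ≡ 8 (mod 479)
23^16 ≡ 64 (mod 479)
23^32 ≡ 264 (mod 479)
23^64 ≡ 241 (mod 479)
23^128 ≡ 122 (mod 479)
23^239 = 23^(128+64+32+8+4+2+1) ≡ 1 (mod 479).
Result is 1, so (23/479) = 1.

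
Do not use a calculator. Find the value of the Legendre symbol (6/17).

-1

Pull out 2: since 17 ≡ 1 (mod 8), (2/17) = +1.
Reciprocity: 3 ≡ 3 and 17 ≡ 1 (mod 4), so (3/17) = +(17/3).
Reduce top mod 3: now compute (2/3).
Pull out 2: since 3 ≡ 3 (mod 8), (2/3) = -1.
Reached (1/3) = 1. Collecting the sign flips along the way, the symbol is -1.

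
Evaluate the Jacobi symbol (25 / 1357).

Reciprocity: 25 ≡ 1 and 1357 ≡ 1 (mod 4), so (25/1357) = +(1357/25).
Reduce top mod 25: now compute (7/25).
Reciprocity: 7 ≡ 3 and 25 ≡ 1 (mod 4), so (7/25) = +(25/7).
Reduce top mod 7: now compute (4/7).
Pull out 2^2: since 7 ≡ 7 (mod 8), (2/7) = +1, so (2/7)^2 = +1.
Reached (1/7) = 1. Collecting the sign flips along the way, the symbol is +1.

1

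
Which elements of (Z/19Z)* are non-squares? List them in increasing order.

Square k = 1,…,9 (k and 19−k give the same square):
1²=1, 2²=4, 3²=9, 4²=16, 5²≡6, 6²≡17, 7²≡11, 8²≡7, 9²≡5 (mod 19).
The residues are {1, 4, 5, 6, 7, 9, 11, 16, 17}; the non-residues are the remaining 9 nonzero classes.

2, 3, 8, 10, 12, 13, 14, 15, 18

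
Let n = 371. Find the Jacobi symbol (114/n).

Pull out 2: since 371 ≡ 3 (mod 8), (2/371) = -1.
Reciprocity: 57 ≡ 1 and 371 ≡ 3 (mod 4), so (57/371) = +(371/57).
Reduce top mod 57: now compute (29/57).
Reciprocity: 29 ≡ 1 and 57 ≡ 1 (mod 4), so (29/57) = +(57/29).
Reduce top mod 29: now compute (28/29).
Pull out 2^2: since 29 ≡ 5 (mod 8), (2/29) = -1, so (2/29)^2 = +1.
Reciprocity: 7 ≡ 3 and 29 ≡ 1 (mod 4), so (7/29) = +(29/7).
Reduce top mod 7: now compute (1/7).
Reached (1/7) = 1. Collecting the sign flips along the way, the symbol is -1.

-1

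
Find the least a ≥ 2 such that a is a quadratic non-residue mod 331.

(2/331) = −1, so 2 is the smallest positive non-residue mod 331.

2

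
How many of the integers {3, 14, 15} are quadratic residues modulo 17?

(3/17) = -1 → non-residue.
(14/17) = -1 → non-residue.
(15/17) = +1 → QR.
Total quadratic residues among the 3: 1.

1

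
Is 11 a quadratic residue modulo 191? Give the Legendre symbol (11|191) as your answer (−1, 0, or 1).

-1

Euler's criterion: (11/191) ≡ 11^95 (mod 191).
11^2 ≡ 121 (mod 191)
11^4 ≡ 125 (mod 191)
11^8 ≡ 154 (mod 191)
11^16 ≡ 32 (mod 191)
11^32 ≡ 69 (mod 191)
11^64 ≡ 177 (mod 191)
11^95 = 11^(64+16+8+4+2+1) ≡ 190 (mod 191).
Result is 190 ≡ −1, so (11/191) = −1.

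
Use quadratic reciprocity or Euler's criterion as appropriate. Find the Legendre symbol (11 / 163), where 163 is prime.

-1

Euler's criterion: (11/163) ≡ 11^81 (mod 163).
11^2 ≡ 121 (mod 163)
11^4 ≡ 134 (mod 163)
11^8 ≡ 26 (mod 163)
11^16 ≡ 24 (mod 163)
11^32 ≡ 87 (mod 163)
11^64 ≡ 71 (mod 163)
11^81 = 11^(64+16+1) ≡ 162 (mod 163).
Result is 162 ≡ −1, so (11/163) = −1.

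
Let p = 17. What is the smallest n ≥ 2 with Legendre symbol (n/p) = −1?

(2/17) = +1, so 2 is a residue.
(3/17) = −1, so 3 is the smallest positive non-residue mod 17.

3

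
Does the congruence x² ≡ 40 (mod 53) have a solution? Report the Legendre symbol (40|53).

1

Pull out 2^3: since 53 ≡ 5 (mod 8), (2/53) = -1, so (2/53)^3 = -1.
Reciprocity: 5 ≡ 1 and 53 ≡ 1 (mod 4), so (5/53) = +(53/5).
Reduce top mod 5: now compute (3/5).
Reciprocity: 3 ≡ 3 and 5 ≡ 1 (mod 4), so (3/5) = +(5/3).
Reduce top mod 3: now compute (2/3).
Pull out 2: since 3 ≡ 3 (mod 8), (2/3) = -1.
Reached (1/3) = 1. Collecting the sign flips along the way, the symbol is +1.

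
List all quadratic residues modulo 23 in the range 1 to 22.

1, 2, 3, 4, 6, 8, 9, 12, 13, 16, 18

Square k = 1,…,11 (k and 23−k give the same square):
1²=1, 2²=4, 3²=9, 4²=16, 5²≡2, 6²≡13, 7²≡3, 8²≡18, 9²≡12, 10²≡8, 11²≡6 (mod 23).
So the quadratic residues mod 23 are {1, 2, 3, 4, 6, 8, 9, 12, 13, 16, 18}.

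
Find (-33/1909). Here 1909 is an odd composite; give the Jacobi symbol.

First reduce: -33 ≡ 1876 (mod 1909).
Pull out 2^2: since 1909 ≡ 5 (mod 8), (2/1909) = -1, so (2/1909)^2 = +1.
Reciprocity: 469 ≡ 1 and 1909 ≡ 1 (mod 4), so (469/1909) = +(1909/469).
Reduce top mod 469: now compute (33/469).
Reciprocity: 33 ≡ 1 and 469 ≡ 1 (mod 4), so (33/469) = +(469/33).
Reduce top mod 33: now compute (7/33).
Reciprocity: 7 ≡ 3 and 33 ≡ 1 (mod 4), so (7/33) = +(33/7).
Reduce top mod 7: now compute (5/7).
Reciprocity: 5 ≡ 1 and 7 ≡ 3 (mod 4), so (5/7) = +(7/5).
Reduce top mod 5: now compute (2/5).
Pull out 2: since 5 ≡ 5 (mod 8), (2/5) = -1.
Reached (1/5) = 1. Collecting the sign flips along the way, the symbol is -1.

-1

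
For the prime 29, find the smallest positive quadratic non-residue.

(2/29) = −1, so 2 is the smallest positive non-residue mod 29.

2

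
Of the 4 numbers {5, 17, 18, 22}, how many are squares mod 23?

(5/23) = -1 → non-residue.
(17/23) = -1 → non-residue.
(18/23) = +1 → QR.
(22/23) = -1 → non-residue.
Total quadratic residues among the 4: 1.

1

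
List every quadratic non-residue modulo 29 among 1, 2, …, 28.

2,3,8,10,11,12,14,15,17,18,19,21,26,27

Square k = 1,…,14 (k and 29−k give the same square):
1²=1, 2²=4, 3²=9, 4²=16, 5²=25, 6²≡7, 7²≡20, 8²≡6, 9²≡23, 10²≡13, 11²≡5, 12²≡28, 13²≡24, 14²≡22 (mod 29).
The residues are {1, 4, 5, 6, 7, 9, 13, 16, 20, 22, 23, 24, 25, 28}; the non-residues are the remaining 14 nonzero classes.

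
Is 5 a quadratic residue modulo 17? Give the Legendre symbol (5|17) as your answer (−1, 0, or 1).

Reciprocity: 5 ≡ 1 and 17 ≡ 1 (mod 4), so (5/17) = +(17/5).
Reduce top mod 5: now compute (2/5).
Pull out 2: since 5 ≡ 5 (mod 8), (2/5) = -1.
Reached (1/5) = 1. Collecting the sign flips along the way, the symbol is -1.

-1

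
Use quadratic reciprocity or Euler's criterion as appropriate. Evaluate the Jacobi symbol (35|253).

Reciprocity: 35 ≡ 3 and 253 ≡ 1 (mod 4), so (35/253) = +(253/35).
Reduce top mod 35: now compute (8/35).
Pull out 2^3: since 35 ≡ 3 (mod 8), (2/35) = -1, so (2/35)^3 = -1.
Reached (1/35) = 1. Collecting the sign flips along the way, the symbol is -1.

-1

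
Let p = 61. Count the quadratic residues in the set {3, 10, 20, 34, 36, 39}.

(3/61) = +1 → QR.
(10/61) = -1 → non-residue.
(20/61) = +1 → QR.
(34/61) = +1 → QR.
(36/61) = +1 → QR.
(39/61) = +1 → QR.
Total quadratic residues among the 6: 5.

5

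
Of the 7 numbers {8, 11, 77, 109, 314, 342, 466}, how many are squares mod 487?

4

(8/487) = +1 → QR.
(11/487) = -1 → non-residue.
(77/487) = +1 → QR.
(109/487) = -1 → non-residue.
(314/487) = +1 → QR.
(342/487) = +1 → QR.
(466/487) = -1 → non-residue.
Total quadratic residues among the 7: 4.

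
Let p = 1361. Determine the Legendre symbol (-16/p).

1

First reduce: -16 ≡ 1345 (mod 1361).
Reciprocity: 1345 ≡ 1 and 1361 ≡ 1 (mod 4), so (1345/1361) = +(1361/1345).
Reduce top mod 1345: now compute (16/1345).
Pull out 2^4: since 1345 ≡ 1 (mod 8), (2/1345) = +1, so (2/1345)^4 = +1.
Reached (1/1345) = 1. Collecting the sign flips along the way, the symbol is +1.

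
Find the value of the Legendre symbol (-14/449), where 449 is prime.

1

Euler's criterion: (-14/449) ≡ 435^224 (mod 449).
435^2 ≡ 196 (mod 449)
435^4 ≡ 251 (mod 449)
435^8 ≡ 141 (mod 449)
435^16 ≡ 125 (mod 449)
435^32 ≡ 359 (mod 449)
435^64 ≡ 18 (mod 449)
435^128 ≡ 324 (mod 449)
435^224 = 435^(128+64+32) ≡ 1 (mod 449).
Result is 1, so (-14/449) = 1.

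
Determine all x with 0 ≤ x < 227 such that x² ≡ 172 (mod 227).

95, 132

Since 227 ≡ 3 (mod 4), a square root of 172 is 172^((227+1)/4) = 172^57 mod 227.
Repeated squaring: 172^2≡74, 172^4≡28, 172^8≡103, 172^16≡167, 172^32≡195 (mod 227).
172^57 = 172^(32+16+8+1) ≡ 132 (mod 227).
Check: 132² = 17424 ≡ 172 (mod 227). The two roots are 95 and 132.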